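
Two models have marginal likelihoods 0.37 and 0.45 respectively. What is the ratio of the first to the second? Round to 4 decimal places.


Evidence ratio = 0.37 / 0.45
= 0.8222

0.8222


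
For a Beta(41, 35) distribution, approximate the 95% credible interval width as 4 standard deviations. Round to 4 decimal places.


Variance of Beta(a,b) = ab / ((a+b)^2 * (a+b+1))
= 41*35 / ((76)^2 * 77)
= 0.0032
SD = sqrt(0.0032) = 0.0568
Width = 4 * SD = 0.2272

0.2272


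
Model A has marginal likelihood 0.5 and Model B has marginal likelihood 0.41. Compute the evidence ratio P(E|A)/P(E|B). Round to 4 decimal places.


Evidence ratio = P(E|A) / P(E|B)
= 0.5 / 0.41
= 1.2195

1.2195


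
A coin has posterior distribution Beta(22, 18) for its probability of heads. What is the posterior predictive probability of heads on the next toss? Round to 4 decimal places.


Posterior predictive = E[theta] = alpha/(alpha+beta)
= 22/40
= 0.55

0.55


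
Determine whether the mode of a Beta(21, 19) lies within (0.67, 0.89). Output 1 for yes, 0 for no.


First find the mode: (a-1)/(a+b-2) = 0.5263
Is 0.5263 in (0.67, 0.89)? 0

0


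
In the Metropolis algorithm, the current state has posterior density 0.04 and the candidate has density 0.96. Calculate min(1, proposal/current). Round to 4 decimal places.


Ratio = 0.96/0.04 = 24.0
Acceptance probability = min(1, 24.0)
= 1.0

1.0


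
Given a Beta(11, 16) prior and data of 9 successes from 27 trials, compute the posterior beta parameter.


Number of failures = 27 - 9 = 18
Posterior beta = 16 + 18 = 34

34


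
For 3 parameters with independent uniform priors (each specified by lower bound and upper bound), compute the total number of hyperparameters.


A uniform prior has 2 hyperparameters per parameter.
Total = 3 * 2 = 6

6


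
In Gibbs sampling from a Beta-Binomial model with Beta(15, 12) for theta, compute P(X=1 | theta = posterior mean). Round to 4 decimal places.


Posterior mean = alpha/(alpha+beta) = 15/27 = 0.5556
P(X=1|theta=mean) = theta = 0.5556

0.5556


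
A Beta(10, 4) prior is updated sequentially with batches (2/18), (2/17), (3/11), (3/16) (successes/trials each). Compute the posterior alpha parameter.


Sequential conjugate updating is equivalent to a single batch update.
Total successes across all batches = 10
alpha_posterior = alpha_prior + total_successes = 10 + 10
= 20

20


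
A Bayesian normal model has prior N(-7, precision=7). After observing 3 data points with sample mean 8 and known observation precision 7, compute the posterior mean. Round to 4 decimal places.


Posterior mean = (prior_precision * prior_mean + n * data_precision * data_mean) / (prior_precision + n * data_precision)
Numerator = 7*-7 + 3*7*8 = 119
Denominator = 7 + 3*7 = 28
Posterior mean = 4.25

4.25


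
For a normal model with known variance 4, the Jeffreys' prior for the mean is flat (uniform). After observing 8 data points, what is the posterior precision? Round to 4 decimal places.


Jeffreys' prior for normal mean (known variance) is flat.
Prior precision = 0.
Posterior precision = prior_prec + n/sigma^2 = 0 + 8/4
= 2.0

2.0


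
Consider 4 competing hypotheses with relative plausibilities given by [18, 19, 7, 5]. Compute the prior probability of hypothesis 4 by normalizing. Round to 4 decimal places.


Sum of weights = 18 + 19 + 7 + 5 = 49
Normalized prior for H4 = 5 / 49
= 0.102

0.102


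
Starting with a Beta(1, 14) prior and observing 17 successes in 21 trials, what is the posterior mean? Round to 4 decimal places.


Posterior parameters: alpha = 1 + 17 = 18
beta = 14 + 4 = 18
Posterior mean = alpha / (alpha + beta) = 18 / 36
= 0.5

0.5


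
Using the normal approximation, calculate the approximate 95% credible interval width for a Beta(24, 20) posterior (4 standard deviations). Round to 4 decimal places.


Var(Beta) = 24*20/(44^2 * 45) = 0.0055
SD = 0.0742
Width ~ 4*SD = 0.2969

0.2969


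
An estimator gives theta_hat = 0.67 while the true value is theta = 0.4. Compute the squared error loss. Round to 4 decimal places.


The squared error loss is (theta_hat - theta)^2
= (0.67 - 0.4)^2
= (0.27)^2 = 0.0729

0.0729


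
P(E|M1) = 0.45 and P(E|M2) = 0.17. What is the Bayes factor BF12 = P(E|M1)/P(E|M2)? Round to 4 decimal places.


Bayes factor BF12 = P(E|M1) / P(E|M2)
= 0.45 / 0.17
= 2.6471

2.6471


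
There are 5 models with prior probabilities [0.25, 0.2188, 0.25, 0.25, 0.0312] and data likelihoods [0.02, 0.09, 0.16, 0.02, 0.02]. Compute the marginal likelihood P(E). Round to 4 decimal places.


P(E) = sum over models of P(M_i) * P(E|M_i)
= 0.25*0.02 + 0.2188*0.09 + 0.25*0.16 + 0.25*0.02 + 0.0312*0.02
= 0.0703

0.0703


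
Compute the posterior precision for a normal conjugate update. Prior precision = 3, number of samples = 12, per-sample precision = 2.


tau_post = tau_0 + n * tau
= 3 + 12 * 2 = 27

27


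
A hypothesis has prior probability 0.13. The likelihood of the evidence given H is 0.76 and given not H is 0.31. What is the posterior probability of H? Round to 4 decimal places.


Using Bayes' theorem:
P(E) = 0.13 * 0.76 + 0.87 * 0.31
P(E) = 0.3685
P(H|E) = (0.13 * 0.76) / 0.3685 = 0.2681

0.2681


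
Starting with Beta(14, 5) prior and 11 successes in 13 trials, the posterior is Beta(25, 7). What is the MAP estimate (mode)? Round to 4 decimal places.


The mode of Beta(a, b) when a > 1 and b > 1 is (a-1)/(a+b-2)
= (25 - 1) / (25 + 7 - 2)
= 24 / 30
= 0.8

0.8


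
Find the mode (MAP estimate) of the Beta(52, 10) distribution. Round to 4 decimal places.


For Beta(a,b) with a,b > 1:
Mode = (a-1)/(a+b-2) = (52-1)/(62-2)
= 51/60 = 0.85

0.85


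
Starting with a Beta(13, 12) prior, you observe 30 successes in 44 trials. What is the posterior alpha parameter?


For a Beta-Binomial conjugate model:
Posterior alpha = prior alpha + number of successes
= 13 + 30 = 43

43


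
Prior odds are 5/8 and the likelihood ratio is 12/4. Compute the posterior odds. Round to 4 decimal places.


Posterior odds = prior odds * likelihood ratio
= (5/8) * (12/4)
= 60 / 32
= 1.875

1.875


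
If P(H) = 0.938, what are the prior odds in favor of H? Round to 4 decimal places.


Prior odds = P(H) / (1 - P(H))
= 0.938 / 0.062
= 15.129

15.129


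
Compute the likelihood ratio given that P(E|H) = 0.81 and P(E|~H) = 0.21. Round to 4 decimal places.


LR = P(E|H) / P(E|~H)
= 0.81 / 0.21 = 3.8571

3.8571


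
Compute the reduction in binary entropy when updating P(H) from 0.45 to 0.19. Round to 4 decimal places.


H_before = -p*log2(p) - (1-p)*log2(1-p) for p=0.45: 0.9928
H_after for p=0.19: 0.7015
Reduction = 0.9928 - 0.7015 = 0.2913

0.2913


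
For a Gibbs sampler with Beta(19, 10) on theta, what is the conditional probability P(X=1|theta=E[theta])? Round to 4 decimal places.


E[theta] = 19/(19+10) = 0.6552
P(X=1|theta) = theta = 0.6552

0.6552


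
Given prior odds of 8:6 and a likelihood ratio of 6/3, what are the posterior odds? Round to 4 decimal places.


Posterior odds = prior odds * LR
Prior odds = 8/6 = 1.3333
LR = 6/3 = 2.0
Posterior odds = 1.3333 * 2.0 = 2.6667

2.6667


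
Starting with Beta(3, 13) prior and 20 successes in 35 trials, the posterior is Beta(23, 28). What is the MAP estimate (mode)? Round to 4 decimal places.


The mode of Beta(a, b) when a > 1 and b > 1 is (a-1)/(a+b-2)
= (23 - 1) / (23 + 28 - 2)
= 22 / 49
= 0.449

0.449


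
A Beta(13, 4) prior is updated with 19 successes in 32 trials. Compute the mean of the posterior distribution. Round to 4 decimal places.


After update: Beta(32, 17)
Mean = 32 / (32 + 17) = 32 / 49
= 0.6531

0.6531


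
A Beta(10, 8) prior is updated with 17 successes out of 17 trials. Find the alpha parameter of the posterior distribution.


In the Beta-Binomial conjugate update:
alpha_post = alpha_prior + successes
= 10 + 17
= 27

27


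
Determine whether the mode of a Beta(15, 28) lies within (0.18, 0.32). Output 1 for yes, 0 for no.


First find the mode: (a-1)/(a+b-2) = 0.3415
Is 0.3415 in (0.18, 0.32)? 0

0


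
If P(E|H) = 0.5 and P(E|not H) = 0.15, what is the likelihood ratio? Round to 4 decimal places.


Likelihood ratio = P(E|H) / P(E|not H)
= 0.5 / 0.15
= 3.3333

3.3333


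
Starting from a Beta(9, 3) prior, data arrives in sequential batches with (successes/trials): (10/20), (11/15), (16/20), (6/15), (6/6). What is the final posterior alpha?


In sequential Bayesian updating, we sum all successes.
Total successes = 49
Final alpha = 9 + 49 = 58

58


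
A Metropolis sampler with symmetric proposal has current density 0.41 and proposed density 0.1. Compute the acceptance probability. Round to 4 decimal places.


For symmetric proposals, acceptance = min(1, pi(x*)/pi(x))
= min(1, 0.1/0.41)
= min(1, 0.2439) = 0.2439

0.2439


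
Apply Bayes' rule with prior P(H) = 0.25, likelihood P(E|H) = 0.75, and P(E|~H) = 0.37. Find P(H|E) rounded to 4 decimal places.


Step 1: Compute marginal P(E) = P(E|H)P(H) + P(E|~H)P(~H)
= 0.75*0.25 + 0.37*0.75 = 0.465
Step 2: P(H|E) = P(E|H)P(H)/P(E) = 0.1875/0.465
= 0.4032

0.4032


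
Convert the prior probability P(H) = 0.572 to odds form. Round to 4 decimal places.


P(not H) = 1 - 0.572 = 0.428
Odds = 0.572 / 0.428 = 1.3364

1.3364


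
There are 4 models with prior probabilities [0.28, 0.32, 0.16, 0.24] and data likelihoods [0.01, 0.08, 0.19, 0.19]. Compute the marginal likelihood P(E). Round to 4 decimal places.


P(E) = sum over models of P(M_i) * P(E|M_i)
= 0.28*0.01 + 0.32*0.08 + 0.16*0.19 + 0.24*0.19
= 0.1044

0.1044


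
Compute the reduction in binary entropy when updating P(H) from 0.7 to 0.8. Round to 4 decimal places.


H_before = -p*log2(p) - (1-p)*log2(1-p) for p=0.7: 0.8813
H_after for p=0.8: 0.7219
Reduction = 0.8813 - 0.7219 = 0.1594

0.1594


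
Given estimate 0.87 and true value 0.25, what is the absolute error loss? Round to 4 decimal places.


Absolute error = |estimate - true|
= |0.62| = 0.62

0.62


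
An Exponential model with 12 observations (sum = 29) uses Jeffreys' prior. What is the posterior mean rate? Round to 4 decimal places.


Posterior Gamma(12, 29)
E[lambda] = 12/29 = 0.4138

0.4138


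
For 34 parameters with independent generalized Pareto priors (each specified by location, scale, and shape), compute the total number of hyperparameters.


A generalized Pareto prior has 3 hyperparameters per parameter.
Total = 34 * 3 = 102

102


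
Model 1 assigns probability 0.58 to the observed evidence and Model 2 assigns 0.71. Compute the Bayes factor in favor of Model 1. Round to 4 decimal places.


BF = P(data|M1) / P(data|M2)
= 0.58 / 0.71 = 0.8169

0.8169


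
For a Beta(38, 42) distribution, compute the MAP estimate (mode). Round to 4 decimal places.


MAP = mode = (a-1)/(a+b-2)
= (38-1)/(38+42-2)
= 37/78 = 0.4744

0.4744


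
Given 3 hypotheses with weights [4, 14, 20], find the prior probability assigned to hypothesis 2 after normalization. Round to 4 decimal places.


To normalize, divide each weight by the sum of all weights.
Sum = 38
Prior(H2) = 14/38 = 0.3684

0.3684


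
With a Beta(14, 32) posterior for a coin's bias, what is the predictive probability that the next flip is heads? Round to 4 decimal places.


The predictive probability equals the posterior mean.
P(next = heads) = alpha / (alpha + beta)
= 14 / 46 = 0.3043

0.3043


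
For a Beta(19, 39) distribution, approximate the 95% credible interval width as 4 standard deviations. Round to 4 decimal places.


Variance of Beta(a,b) = ab / ((a+b)^2 * (a+b+1))
= 19*39 / ((58)^2 * 59)
= 0.0037
SD = sqrt(0.0037) = 0.0611
Width = 4 * SD = 0.2444

0.2444


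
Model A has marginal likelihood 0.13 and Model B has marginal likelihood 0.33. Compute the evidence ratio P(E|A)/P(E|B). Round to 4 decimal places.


Evidence ratio = P(E|A) / P(E|B)
= 0.13 / 0.33
= 0.3939

0.3939


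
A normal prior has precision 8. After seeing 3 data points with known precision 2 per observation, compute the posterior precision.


In the conjugate normal model, precisions add:
tau_posterior = tau_prior + n * tau_data
= 8 + 3*2 = 14

14


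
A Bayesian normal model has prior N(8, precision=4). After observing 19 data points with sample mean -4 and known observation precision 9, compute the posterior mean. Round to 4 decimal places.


Posterior mean = (prior_precision * prior_mean + n * data_precision * data_mean) / (prior_precision + n * data_precision)
Numerator = 4*8 + 19*9*-4 = -652
Denominator = 4 + 19*9 = 175
Posterior mean = -3.7257

-3.7257


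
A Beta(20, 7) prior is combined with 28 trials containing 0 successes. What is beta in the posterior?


In conjugate updating:
beta_posterior = beta_prior + (n - k)
= 7 + (28 - 0)
= 7 + 28 = 35

35


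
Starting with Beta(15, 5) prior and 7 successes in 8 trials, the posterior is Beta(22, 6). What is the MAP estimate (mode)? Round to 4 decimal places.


The mode of Beta(a, b) when a > 1 and b > 1 is (a-1)/(a+b-2)
= (22 - 1) / (22 + 6 - 2)
= 21 / 26
= 0.8077

0.8077


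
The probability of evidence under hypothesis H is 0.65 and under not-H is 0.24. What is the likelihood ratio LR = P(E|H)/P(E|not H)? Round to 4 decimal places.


LR = 0.65 / 0.24
= 2.7083

2.7083


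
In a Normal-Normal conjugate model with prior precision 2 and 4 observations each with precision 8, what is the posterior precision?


Posterior precision = prior precision + n * observation precision
= 2 + 4 * 8
= 2 + 32 = 34

34


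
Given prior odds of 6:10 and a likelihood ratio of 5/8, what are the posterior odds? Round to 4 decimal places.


Posterior odds = prior odds * LR
Prior odds = 6/10 = 0.6
LR = 5/8 = 0.625
Posterior odds = 0.6 * 0.625 = 0.375

0.375


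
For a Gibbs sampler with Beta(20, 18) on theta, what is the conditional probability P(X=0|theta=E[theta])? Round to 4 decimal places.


E[theta] = 20/(20+18) = 0.5263
P(X=0|theta) = 1 - theta = 0.4737

0.4737


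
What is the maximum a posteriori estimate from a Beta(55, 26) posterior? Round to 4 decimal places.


The MAP estimate equals the mode of the distribution.
Mode of Beta(a,b) = (a-1)/(a+b-2)
= 54/79
= 0.6835

0.6835


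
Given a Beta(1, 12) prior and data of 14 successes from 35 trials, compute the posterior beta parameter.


Number of failures = 35 - 14 = 21
Posterior beta = 12 + 21 = 33

33


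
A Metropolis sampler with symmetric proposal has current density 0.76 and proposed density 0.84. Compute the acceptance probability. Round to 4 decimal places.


For symmetric proposals, acceptance = min(1, pi(x*)/pi(x))
= min(1, 0.84/0.76)
= min(1, 1.1053) = 1.0

1.0


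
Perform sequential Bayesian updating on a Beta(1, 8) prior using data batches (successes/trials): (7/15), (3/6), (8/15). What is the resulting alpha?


Accumulate successes: 18
Posterior alpha = prior alpha + sum of successes
= 1 + 18 = 19

19


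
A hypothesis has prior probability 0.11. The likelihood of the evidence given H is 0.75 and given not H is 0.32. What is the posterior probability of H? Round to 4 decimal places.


Using Bayes' theorem:
P(E) = 0.11 * 0.75 + 0.89 * 0.32
P(E) = 0.3673
P(H|E) = (0.11 * 0.75) / 0.3673 = 0.2246

0.2246


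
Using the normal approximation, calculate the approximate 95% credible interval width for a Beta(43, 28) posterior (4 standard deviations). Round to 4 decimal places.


Var(Beta) = 43*28/(71^2 * 72) = 0.0033
SD = 0.0576
Width ~ 4*SD = 0.2304

0.2304


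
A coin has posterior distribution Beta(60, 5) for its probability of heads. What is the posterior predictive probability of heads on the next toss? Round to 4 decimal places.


Posterior predictive = E[theta] = alpha/(alpha+beta)
= 60/65
= 0.9231

0.9231


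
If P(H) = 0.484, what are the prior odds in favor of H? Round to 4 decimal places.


Prior odds = P(H) / (1 - P(H))
= 0.484 / 0.516
= 0.938

0.938


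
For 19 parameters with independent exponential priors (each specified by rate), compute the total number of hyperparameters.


A exponential prior has 1 hyperparameter per parameter.
Total = 19 * 1 = 19

19


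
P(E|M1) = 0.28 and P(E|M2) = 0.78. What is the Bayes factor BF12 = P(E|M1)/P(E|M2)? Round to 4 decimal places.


Bayes factor BF12 = P(E|M1) / P(E|M2)
= 0.28 / 0.78
= 0.359

0.359


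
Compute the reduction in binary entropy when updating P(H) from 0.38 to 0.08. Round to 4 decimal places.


H_before = -p*log2(p) - (1-p)*log2(1-p) for p=0.38: 0.958
H_after for p=0.08: 0.4022
Reduction = 0.958 - 0.4022 = 0.5559

0.5559


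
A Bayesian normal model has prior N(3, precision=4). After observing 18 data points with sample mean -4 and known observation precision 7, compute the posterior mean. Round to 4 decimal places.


Posterior mean = (prior_precision * prior_mean + n * data_precision * data_mean) / (prior_precision + n * data_precision)
Numerator = 4*3 + 18*7*-4 = -492
Denominator = 4 + 18*7 = 130
Posterior mean = -3.7846

-3.7846


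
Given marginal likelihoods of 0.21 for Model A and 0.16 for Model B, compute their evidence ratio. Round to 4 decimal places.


Ratio = ML(A) / ML(B) = 0.21/0.16
= 1.3125

1.3125


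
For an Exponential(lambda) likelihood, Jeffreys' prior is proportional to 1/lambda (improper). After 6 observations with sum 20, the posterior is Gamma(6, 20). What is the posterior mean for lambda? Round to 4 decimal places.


Posterior = Gamma(n, sum_x) = Gamma(6, 20)
Posterior mean = shape/rate = 6/20
= 0.3

0.3


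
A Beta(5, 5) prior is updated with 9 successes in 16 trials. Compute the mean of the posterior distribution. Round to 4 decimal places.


After update: Beta(14, 12)
Mean = 14 / (14 + 12) = 14 / 26
= 0.5385

0.5385


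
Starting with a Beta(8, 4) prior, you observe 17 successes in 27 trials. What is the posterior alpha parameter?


For a Beta-Binomial conjugate model:
Posterior alpha = prior alpha + number of successes
= 8 + 17 = 25

25


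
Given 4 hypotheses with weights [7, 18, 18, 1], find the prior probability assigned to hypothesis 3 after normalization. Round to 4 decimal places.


To normalize, divide each weight by the sum of all weights.
Sum = 44
Prior(H3) = 18/44 = 0.4091

0.4091


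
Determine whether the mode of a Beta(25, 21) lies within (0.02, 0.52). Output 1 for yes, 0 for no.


First find the mode: (a-1)/(a+b-2) = 0.5455
Is 0.5455 in (0.02, 0.52)? 0

0


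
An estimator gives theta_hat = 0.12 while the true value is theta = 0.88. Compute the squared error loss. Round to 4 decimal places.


The squared error loss is (theta_hat - theta)^2
= (0.12 - 0.88)^2
= (-0.76)^2 = 0.5776

0.5776


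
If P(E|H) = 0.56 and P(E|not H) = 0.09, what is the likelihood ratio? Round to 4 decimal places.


Likelihood ratio = P(E|H) / P(E|not H)
= 0.56 / 0.09
= 6.2222

6.2222


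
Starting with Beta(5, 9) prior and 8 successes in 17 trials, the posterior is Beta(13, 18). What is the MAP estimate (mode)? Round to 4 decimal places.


The mode of Beta(a, b) when a > 1 and b > 1 is (a-1)/(a+b-2)
= (13 - 1) / (13 + 18 - 2)
= 12 / 29
= 0.4138

0.4138


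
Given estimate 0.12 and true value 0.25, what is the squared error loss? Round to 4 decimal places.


Squared error = (estimate - true)^2
Difference = -0.13
Loss = -0.13^2 = 0.0169

0.0169


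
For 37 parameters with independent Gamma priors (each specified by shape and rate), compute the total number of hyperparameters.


A Gamma prior has 2 hyperparameters per parameter.
Total = 37 * 2 = 74

74


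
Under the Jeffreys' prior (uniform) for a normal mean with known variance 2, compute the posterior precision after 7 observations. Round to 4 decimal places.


Prior precision = 0 (flat prior).
Post. prec. = 0 + n/var = 7/2 = 3.5

3.5


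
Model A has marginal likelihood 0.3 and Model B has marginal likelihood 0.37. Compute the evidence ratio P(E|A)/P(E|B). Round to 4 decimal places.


Evidence ratio = P(E|A) / P(E|B)
= 0.3 / 0.37
= 0.8108

0.8108


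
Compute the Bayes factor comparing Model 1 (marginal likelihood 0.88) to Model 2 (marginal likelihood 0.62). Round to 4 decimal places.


BF12 = marginal likelihood of M1 / marginal likelihood of M2
= 0.88/0.62
= 1.4194

1.4194


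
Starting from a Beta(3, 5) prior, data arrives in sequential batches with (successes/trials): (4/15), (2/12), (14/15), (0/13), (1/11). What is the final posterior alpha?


In sequential Bayesian updating, we sum all successes.
Total successes = 21
Final alpha = 3 + 21 = 24

24


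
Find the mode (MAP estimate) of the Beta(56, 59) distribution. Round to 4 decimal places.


For Beta(a,b) with a,b > 1:
Mode = (a-1)/(a+b-2) = (56-1)/(115-2)
= 55/113 = 0.4867

0.4867


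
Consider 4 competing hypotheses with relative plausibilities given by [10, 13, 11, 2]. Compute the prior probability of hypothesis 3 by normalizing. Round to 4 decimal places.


Sum of weights = 10 + 13 + 11 + 2 = 36
Normalized prior for H3 = 11 / 36
= 0.3056

0.3056


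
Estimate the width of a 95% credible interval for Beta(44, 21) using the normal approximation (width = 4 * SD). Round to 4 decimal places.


For Beta(a,b): Var = ab/((a+b)^2(a+b+1))
Var = 0.0033, SD = 0.0576
Approximate 95% CI width = 4 * 0.0576 = 0.2303

0.2303


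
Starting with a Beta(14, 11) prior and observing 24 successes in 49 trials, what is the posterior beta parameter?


Posterior beta = prior beta + failures
Failures = 49 - 24 = 25
beta_post = 11 + 25 = 36

36


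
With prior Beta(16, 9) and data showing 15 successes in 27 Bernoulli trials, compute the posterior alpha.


Conjugate update: alpha_posterior = alpha_prior + k
= 16 + 15 = 31

31


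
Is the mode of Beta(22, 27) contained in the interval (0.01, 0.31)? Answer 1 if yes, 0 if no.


Mode = (a-1)/(a+b-2) = 21/47 = 0.4468
Interval: (0.01, 0.31)
Contains mode? 0

0


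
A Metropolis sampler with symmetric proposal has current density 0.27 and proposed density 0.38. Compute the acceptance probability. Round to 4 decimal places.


For symmetric proposals, acceptance = min(1, pi(x*)/pi(x))
= min(1, 0.38/0.27)
= min(1, 1.4074) = 1.0

1.0


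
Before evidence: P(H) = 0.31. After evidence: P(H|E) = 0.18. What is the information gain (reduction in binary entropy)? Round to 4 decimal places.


Prior entropy = 0.8932
Posterior entropy = 0.6801
Information gain = 0.8932 - 0.6801 = 0.2131

0.2131


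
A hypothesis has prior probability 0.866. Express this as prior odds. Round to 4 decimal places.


Odds = P(H) / P(not H) = 0.866 / 0.134
= 6.4627

6.4627


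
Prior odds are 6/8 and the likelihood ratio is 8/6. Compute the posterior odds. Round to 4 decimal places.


Posterior odds = prior odds * likelihood ratio
= (6/8) * (8/6)
= 48 / 48
= 1.0

1.0


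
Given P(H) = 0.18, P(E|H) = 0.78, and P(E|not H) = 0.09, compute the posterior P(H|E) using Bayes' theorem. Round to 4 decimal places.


By Bayes' theorem: P(H|E) = P(E|H)*P(H) / P(E)
P(E) = P(E|H)*P(H) + P(E|not H)*P(not H)
P(E) = 0.78*0.18 + 0.09*0.82 = 0.2142
P(H|E) = 0.78*0.18 / 0.2142 = 0.6555

0.6555


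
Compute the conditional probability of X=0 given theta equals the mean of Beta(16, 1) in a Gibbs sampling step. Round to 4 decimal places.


Mean of Beta(16, 1) = 0.9412
P(X=0 | theta=0.9412) = 0.0588

0.0588


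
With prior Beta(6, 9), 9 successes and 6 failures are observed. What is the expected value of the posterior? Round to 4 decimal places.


Posterior = Beta(15, 15)
E[theta] = alpha/(alpha+beta)
= 15/30 = 0.5

0.5


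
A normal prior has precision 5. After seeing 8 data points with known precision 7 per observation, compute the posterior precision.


In the conjugate normal model, precisions add:
tau_posterior = tau_prior + n * tau_data
= 5 + 8*7 = 61

61


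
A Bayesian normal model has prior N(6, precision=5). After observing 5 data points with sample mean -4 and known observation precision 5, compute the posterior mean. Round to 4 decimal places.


Posterior mean = (prior_precision * prior_mean + n * data_precision * data_mean) / (prior_precision + n * data_precision)
Numerator = 5*6 + 5*5*-4 = -70
Denominator = 5 + 5*5 = 30
Posterior mean = -2.3333

-2.3333


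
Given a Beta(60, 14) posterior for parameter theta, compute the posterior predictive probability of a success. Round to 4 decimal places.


For a Beta-Bernoulli model, the predictive probability is the mean:
P(success) = 60/(60+14) = 60/74 = 0.8108

0.8108


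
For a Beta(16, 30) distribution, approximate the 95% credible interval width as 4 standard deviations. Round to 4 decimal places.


Variance of Beta(a,b) = ab / ((a+b)^2 * (a+b+1))
= 16*30 / ((46)^2 * 47)
= 0.0048
SD = sqrt(0.0048) = 0.0695
Width = 4 * SD = 0.2779

0.2779


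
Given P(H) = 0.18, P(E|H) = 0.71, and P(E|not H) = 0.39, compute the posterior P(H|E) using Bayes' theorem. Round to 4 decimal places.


By Bayes' theorem: P(H|E) = P(E|H)*P(H) / P(E)
P(E) = P(E|H)*P(H) + P(E|not H)*P(not H)
P(E) = 0.71*0.18 + 0.39*0.82 = 0.4476
P(H|E) = 0.71*0.18 / 0.4476 = 0.2855

0.2855


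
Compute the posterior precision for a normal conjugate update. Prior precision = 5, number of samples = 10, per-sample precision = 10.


tau_post = tau_0 + n * tau
= 5 + 10 * 10 = 105

105


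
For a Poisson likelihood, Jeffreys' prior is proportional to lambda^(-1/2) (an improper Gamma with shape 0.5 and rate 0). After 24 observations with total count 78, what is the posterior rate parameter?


Jeffreys' prior for Poisson is proportional to lambda^(-1/2).
Posterior is Gamma(0.5 + S, 0 + n) = Gamma(0.5 + 78, 24).
Posterior rate = 0 + n = 24

24.0


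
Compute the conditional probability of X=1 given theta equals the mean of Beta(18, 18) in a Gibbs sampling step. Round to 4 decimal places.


Mean of Beta(18, 18) = 0.5
P(X=1 | theta=0.5) = 0.5

0.5


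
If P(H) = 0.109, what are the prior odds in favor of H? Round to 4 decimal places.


Prior odds = P(H) / (1 - P(H))
= 0.109 / 0.891
= 0.1223

0.1223


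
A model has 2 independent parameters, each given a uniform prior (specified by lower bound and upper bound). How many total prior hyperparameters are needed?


Each uniform prior needs 2 hyperparameters (lower bound and upper bound).
Total = 2 * 2 = 4

4


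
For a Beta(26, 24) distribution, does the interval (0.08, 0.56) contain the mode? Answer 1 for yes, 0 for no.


Mode of Beta(a,b) = (a-1)/(a+b-2)
= (26-1)/(26+24-2) = 0.5208
Check: 0.08 <= 0.5208 <= 0.56?
Result: 1

1


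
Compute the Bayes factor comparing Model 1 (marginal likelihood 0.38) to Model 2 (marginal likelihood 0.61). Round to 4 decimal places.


BF12 = marginal likelihood of M1 / marginal likelihood of M2
= 0.38/0.61
= 0.623

0.623


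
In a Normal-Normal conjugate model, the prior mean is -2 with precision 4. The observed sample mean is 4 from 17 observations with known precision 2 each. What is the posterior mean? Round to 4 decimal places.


Posterior precision = tau0 + n*tau = 4 + 17*2 = 38
Posterior mean = (tau0*mu0 + n*tau*xbar) / posterior_precision
= (4*-2 + 17*2*4) / 38
= 128 / 38 = 3.3684

3.3684


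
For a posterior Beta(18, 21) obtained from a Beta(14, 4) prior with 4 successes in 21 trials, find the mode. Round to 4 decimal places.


Mode = (alpha - 1) / (alpha + beta - 2)
= 17 / 37
= 0.4595

0.4595


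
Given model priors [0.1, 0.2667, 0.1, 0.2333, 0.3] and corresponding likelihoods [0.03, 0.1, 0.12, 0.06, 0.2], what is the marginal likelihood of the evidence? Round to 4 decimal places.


P(E) = sum_i P(M_i) P(E|M_i)
= 0.003 + 0.0267 + 0.012 + 0.014 + 0.06
= 0.1157

0.1157


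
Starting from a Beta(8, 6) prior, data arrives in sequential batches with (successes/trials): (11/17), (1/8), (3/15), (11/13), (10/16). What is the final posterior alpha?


In sequential Bayesian updating, we sum all successes.
Total successes = 36
Final alpha = 8 + 36 = 44

44


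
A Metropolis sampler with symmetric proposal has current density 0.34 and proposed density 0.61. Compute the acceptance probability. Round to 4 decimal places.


For symmetric proposals, acceptance = min(1, pi(x*)/pi(x))
= min(1, 0.61/0.34)
= min(1, 1.7941) = 1.0

1.0


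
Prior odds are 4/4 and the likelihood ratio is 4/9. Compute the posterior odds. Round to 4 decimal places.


Posterior odds = prior odds * likelihood ratio
= (4/4) * (4/9)
= 16 / 36
= 0.4444

0.4444


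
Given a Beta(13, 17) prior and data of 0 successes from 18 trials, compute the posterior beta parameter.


Number of failures = 18 - 0 = 18
Posterior beta = 17 + 18 = 35

35


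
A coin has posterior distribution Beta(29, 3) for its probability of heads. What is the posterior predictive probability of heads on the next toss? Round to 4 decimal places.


Posterior predictive = E[theta] = alpha/(alpha+beta)
= 29/32
= 0.9062

0.9062


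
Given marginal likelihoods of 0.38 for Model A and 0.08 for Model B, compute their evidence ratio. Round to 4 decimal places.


Ratio = ML(A) / ML(B) = 0.38/0.08
= 4.75

4.75


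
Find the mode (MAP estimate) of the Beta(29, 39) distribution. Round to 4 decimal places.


For Beta(a,b) with a,b > 1:
Mode = (a-1)/(a+b-2) = (29-1)/(68-2)
= 28/66 = 0.4242

0.4242


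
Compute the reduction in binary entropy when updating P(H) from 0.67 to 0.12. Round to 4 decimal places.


H_before = -p*log2(p) - (1-p)*log2(1-p) for p=0.67: 0.9149
H_after for p=0.12: 0.5294
Reduction = 0.9149 - 0.5294 = 0.3856

0.3856


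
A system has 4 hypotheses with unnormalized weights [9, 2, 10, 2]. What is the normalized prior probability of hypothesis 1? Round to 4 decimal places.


The normalized prior is the weight divided by the total.
Total weight = 23
P(H1) = 9 / 23 = 0.3913

0.3913


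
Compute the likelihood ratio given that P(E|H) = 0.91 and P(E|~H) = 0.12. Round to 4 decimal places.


LR = P(E|H) / P(E|~H)
= 0.91 / 0.12 = 7.5833

7.5833


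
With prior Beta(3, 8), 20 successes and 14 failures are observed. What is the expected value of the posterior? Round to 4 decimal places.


Posterior = Beta(23, 22)
E[theta] = alpha/(alpha+beta)
= 23/45 = 0.5111

0.5111


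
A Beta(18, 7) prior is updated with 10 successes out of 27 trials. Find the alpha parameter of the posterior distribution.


In the Beta-Binomial conjugate update:
alpha_post = alpha_prior + successes
= 18 + 10
= 28

28


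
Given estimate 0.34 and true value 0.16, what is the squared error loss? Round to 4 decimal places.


Squared error = (estimate - true)^2
Difference = 0.18
Loss = 0.18^2 = 0.0324

0.0324


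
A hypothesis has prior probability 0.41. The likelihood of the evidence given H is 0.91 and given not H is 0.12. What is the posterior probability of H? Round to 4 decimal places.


Using Bayes' theorem:
P(E) = 0.41 * 0.91 + 0.59 * 0.12
P(E) = 0.4439
P(H|E) = (0.41 * 0.91) / 0.4439 = 0.8405

0.8405


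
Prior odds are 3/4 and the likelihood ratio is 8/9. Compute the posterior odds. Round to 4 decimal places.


Posterior odds = prior odds * likelihood ratio
= (3/4) * (8/9)
= 24 / 36
= 0.6667

0.6667


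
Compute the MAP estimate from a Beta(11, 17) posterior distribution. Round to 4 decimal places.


MAP = mode of Beta distribution
= (alpha - 1)/(alpha + beta - 2)
= (11-1)/(11+17-2)
= 10/26 = 0.3846

0.3846


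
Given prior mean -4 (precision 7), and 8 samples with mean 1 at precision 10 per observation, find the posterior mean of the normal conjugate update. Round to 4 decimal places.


The posterior mean is a precision-weighted average of prior and data.
Post. prec. = 7 + 80 = 87
Post. mean = (-28 + 80)/87 = 52/87 = 0.5977

0.5977


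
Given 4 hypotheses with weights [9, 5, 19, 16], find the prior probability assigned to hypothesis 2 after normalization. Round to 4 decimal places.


To normalize, divide each weight by the sum of all weights.
Sum = 49
Prior(H2) = 5/49 = 0.102

0.102


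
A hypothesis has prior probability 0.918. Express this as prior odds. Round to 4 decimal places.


Odds = P(H) / P(not H) = 0.918 / 0.082
= 11.1951

11.1951


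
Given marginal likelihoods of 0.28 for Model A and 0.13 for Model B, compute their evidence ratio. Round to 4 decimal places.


Ratio = ML(A) / ML(B) = 0.28/0.13
= 2.1538

2.1538


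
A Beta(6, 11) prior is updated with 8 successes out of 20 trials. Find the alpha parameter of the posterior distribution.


In the Beta-Binomial conjugate update:
alpha_post = alpha_prior + successes
= 6 + 8
= 14

14


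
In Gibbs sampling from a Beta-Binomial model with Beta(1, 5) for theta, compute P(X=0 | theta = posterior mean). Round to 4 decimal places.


Posterior mean = alpha/(alpha+beta) = 1/6 = 0.1667
P(X=0|theta=mean) = 1 - theta = 0.8333

0.8333


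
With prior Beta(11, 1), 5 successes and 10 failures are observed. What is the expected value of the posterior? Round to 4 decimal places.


Posterior = Beta(16, 11)
E[theta] = alpha/(alpha+beta)
= 16/27 = 0.5926

0.5926


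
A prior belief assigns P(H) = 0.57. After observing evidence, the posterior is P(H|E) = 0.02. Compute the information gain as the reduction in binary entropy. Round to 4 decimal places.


H(prior) = -0.57*log2(0.57) - 0.43*log2(0.43)
= 0.9858
H(post) = -0.02*log2(0.02) - 0.98*log2(0.98)
= 0.1414
IG = 0.9858 - 0.1414 = 0.8444

0.8444


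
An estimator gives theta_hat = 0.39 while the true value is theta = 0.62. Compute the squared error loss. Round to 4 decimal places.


The squared error loss is (theta_hat - theta)^2
= (0.39 - 0.62)^2
= (-0.23)^2 = 0.0529

0.0529


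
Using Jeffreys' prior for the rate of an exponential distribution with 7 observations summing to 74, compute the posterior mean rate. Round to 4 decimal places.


Jeffreys' prior leads to posterior Gamma(7, 74).
Mean = 7/74 = 0.0946

0.0946


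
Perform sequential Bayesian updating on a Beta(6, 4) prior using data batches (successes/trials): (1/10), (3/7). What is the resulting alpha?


Accumulate successes: 4
Posterior alpha = prior alpha + sum of successes
= 6 + 4 = 10

10


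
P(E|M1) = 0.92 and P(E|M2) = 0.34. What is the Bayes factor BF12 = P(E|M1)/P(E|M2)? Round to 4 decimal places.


Bayes factor BF12 = P(E|M1) / P(E|M2)
= 0.92 / 0.34
= 2.7059

2.7059


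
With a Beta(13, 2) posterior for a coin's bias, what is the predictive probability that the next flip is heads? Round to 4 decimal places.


The predictive probability equals the posterior mean.
P(next = heads) = alpha / (alpha + beta)
= 13 / 15 = 0.8667

0.8667


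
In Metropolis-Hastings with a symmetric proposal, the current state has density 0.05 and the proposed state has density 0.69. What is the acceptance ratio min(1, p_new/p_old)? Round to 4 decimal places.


Ratio = p_new / p_old = 0.69 / 0.05 = 13.8
Acceptance = min(1, 13.8) = 1.0

1.0


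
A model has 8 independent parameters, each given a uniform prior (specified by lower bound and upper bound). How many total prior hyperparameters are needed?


Each uniform prior needs 2 hyperparameters (lower bound and upper bound).
Total = 2 * 8 = 16

16


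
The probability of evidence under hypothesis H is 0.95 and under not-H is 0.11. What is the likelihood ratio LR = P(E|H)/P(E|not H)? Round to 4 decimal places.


LR = 0.95 / 0.11
= 8.6364

8.6364


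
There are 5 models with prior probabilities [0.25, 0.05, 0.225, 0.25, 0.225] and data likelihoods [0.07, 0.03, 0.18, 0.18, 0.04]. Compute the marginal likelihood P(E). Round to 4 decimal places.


P(E) = sum over models of P(M_i) * P(E|M_i)
= 0.25*0.07 + 0.05*0.03 + 0.225*0.18 + 0.25*0.18 + 0.225*0.04
= 0.1135

0.1135


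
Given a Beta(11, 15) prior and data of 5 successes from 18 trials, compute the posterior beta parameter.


Number of failures = 18 - 5 = 13
Posterior beta = 15 + 13 = 28

28


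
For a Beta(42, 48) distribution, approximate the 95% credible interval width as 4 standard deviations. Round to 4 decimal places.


Variance of Beta(a,b) = ab / ((a+b)^2 * (a+b+1))
= 42*48 / ((90)^2 * 91)
= 0.0027
SD = sqrt(0.0027) = 0.0523
Width = 4 * SD = 0.2092

0.2092


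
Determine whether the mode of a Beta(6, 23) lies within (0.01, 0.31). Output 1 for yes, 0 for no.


First find the mode: (a-1)/(a+b-2) = 0.1852
Is 0.1852 in (0.01, 0.31)? 1

1


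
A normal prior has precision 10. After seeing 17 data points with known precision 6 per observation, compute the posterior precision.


In the conjugate normal model, precisions add:
tau_posterior = tau_prior + n * tau_data
= 10 + 17*6 = 112

112


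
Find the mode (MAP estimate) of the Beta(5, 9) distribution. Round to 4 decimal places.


For Beta(a,b) with a,b > 1:
Mode = (a-1)/(a+b-2) = (5-1)/(14-2)
= 4/12 = 0.3333

0.3333


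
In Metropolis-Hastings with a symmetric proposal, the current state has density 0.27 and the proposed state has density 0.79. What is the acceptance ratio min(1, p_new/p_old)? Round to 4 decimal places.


Ratio = p_new / p_old = 0.79 / 0.27 = 2.9259
Acceptance = min(1, 2.9259) = 1.0

1.0


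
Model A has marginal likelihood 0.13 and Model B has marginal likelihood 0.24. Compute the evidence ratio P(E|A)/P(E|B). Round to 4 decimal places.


Evidence ratio = P(E|A) / P(E|B)
= 0.13 / 0.24
= 0.5417

0.5417


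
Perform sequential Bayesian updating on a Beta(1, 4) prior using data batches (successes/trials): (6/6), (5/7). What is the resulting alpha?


Accumulate successes: 11
Posterior alpha = prior alpha + sum of successes
= 1 + 11 = 12

12


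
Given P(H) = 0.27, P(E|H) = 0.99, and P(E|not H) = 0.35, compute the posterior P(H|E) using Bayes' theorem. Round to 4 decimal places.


By Bayes' theorem: P(H|E) = P(E|H)*P(H) / P(E)
P(E) = P(E|H)*P(H) + P(E|not H)*P(not H)
P(E) = 0.99*0.27 + 0.35*0.73 = 0.5228
P(H|E) = 0.99*0.27 / 0.5228 = 0.5113

0.5113


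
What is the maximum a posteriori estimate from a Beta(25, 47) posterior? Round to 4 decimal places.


The MAP estimate equals the mode of the distribution.
Mode of Beta(a,b) = (a-1)/(a+b-2)
= 24/70
= 0.3429

0.3429


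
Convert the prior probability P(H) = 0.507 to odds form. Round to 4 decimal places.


P(not H) = 1 - 0.507 = 0.493
Odds = 0.507 / 0.493 = 1.0284

1.0284


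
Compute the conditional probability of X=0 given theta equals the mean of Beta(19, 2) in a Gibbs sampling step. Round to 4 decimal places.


Mean of Beta(19, 2) = 0.9048
P(X=0 | theta=0.9048) = 0.0952

0.0952


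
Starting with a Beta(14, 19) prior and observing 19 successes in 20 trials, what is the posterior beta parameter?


Posterior beta = prior beta + failures
Failures = 20 - 19 = 1
beta_post = 19 + 1 = 20

20


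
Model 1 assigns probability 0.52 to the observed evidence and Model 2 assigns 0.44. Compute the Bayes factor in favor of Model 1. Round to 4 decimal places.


BF = P(data|M1) / P(data|M2)
= 0.52 / 0.44 = 1.1818

1.1818


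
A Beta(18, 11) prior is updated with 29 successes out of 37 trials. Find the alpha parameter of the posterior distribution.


In the Beta-Binomial conjugate update:
alpha_post = alpha_prior + successes
= 18 + 29
= 47

47


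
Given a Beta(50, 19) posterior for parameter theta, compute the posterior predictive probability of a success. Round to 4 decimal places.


For a Beta-Bernoulli model, the predictive probability is the mean:
P(success) = 50/(50+19) = 50/69 = 0.7246

0.7246


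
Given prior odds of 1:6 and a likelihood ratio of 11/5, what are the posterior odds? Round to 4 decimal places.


Posterior odds = prior odds * LR
Prior odds = 1/6 = 0.1667
LR = 11/5 = 2.2
Posterior odds = 0.1667 * 2.2 = 0.3667

0.3667


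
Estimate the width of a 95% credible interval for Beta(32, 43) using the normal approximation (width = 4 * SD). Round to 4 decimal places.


For Beta(a,b): Var = ab/((a+b)^2(a+b+1))
Var = 0.0032, SD = 0.0567
Approximate 95% CI width = 4 * 0.0567 = 0.2269

0.2269
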